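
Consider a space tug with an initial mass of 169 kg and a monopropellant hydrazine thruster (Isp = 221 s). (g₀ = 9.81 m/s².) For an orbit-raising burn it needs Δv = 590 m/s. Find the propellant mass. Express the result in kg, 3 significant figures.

propellant mass ≈ 40.3 kg

v_e = Isp · g₀ = 221 × 9.81 = 2168.0 m/s.
m₀/m_f = exp(Δv / v_e) = exp(590 / 2168.0) = exp(0.2721) = 1.3128.
m_f = 169 / 1.3128 = 128.732 kg, so propellant = m₀ − m_f = 169 − 128.732 = 40.268 kg.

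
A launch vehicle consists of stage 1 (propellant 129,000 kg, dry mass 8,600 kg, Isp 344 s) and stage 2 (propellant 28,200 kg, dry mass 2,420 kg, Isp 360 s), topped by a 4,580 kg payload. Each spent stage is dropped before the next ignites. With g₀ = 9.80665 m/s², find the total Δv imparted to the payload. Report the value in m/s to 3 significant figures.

Ignition mass of stage 1 = 129,000+8,600 + 28,200+2,420 + 4,580 = 172,800 kg.
Stage 1: m₀ = 172,800 kg, m_f = 172,800 − 129,000 = 43,800 kg; Δv = 344×9.80665×ln(3.945) = 3373.5×1.3725 ≈ 4630 m/s.
Stage 2: m₀ = 35,200 kg, m_f = 35,200 − 28,200 = 7,000 kg; Δv = 360×9.80665×ln(5.029) = 3530.4×1.6151 ≈ 5702 m/s.
Total Δv = 4630 + 5702 = 10332 m/s.

Δv ≈ 10300 m/s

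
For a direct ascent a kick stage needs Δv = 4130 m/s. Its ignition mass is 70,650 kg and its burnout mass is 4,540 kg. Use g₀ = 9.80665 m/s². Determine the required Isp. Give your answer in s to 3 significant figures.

ln(m₀/m_f) = ln(70650/4540) = ln(15.56) = 2.7448.
From the ideal rocket equation, v_e = Δv / ln(m₀/m_f) = 4130 / 2.7448 = 1504.7 m/s.
Isp = v_e / g₀ = 1504.7 / 9.80665 = 153.4 s.

Isp ≈ 153 s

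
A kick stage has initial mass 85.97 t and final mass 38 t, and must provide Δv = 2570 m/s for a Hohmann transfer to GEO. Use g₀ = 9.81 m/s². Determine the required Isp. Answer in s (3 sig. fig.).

Isp ≈ 321 s

ln(m₀/m_f) = ln(85970/38000) = ln(2.262) = 0.8164.
v_e = Δv / ln(m₀/m_f) = 2570 / 0.8164 = 3147.9 m/s.
Isp = v_e / g₀ = 3147.9 / 9.81 = 320.9 s.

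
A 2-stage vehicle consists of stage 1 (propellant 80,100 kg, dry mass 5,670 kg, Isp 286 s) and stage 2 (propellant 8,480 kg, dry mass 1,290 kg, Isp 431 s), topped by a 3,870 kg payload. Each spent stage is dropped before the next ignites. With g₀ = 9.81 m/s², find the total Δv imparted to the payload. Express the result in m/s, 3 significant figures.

Ignition mass of stage 1 = 80,100+5,670 + 8,480+1,290 + 3,870 = 99,410 kg.
Stage 1: m₀ = 99,410 kg, m_f = 99,410 − 80,100 = 19,310 kg; Δv = 286×9.81×ln(5.148) = 2805.7×1.6386 ≈ 4597 m/s.
Stage 2: m₀ = 13,640 kg, m_f = 13,640 − 8,480 = 5,160 kg; Δv = 431×9.81×ln(2.643) = 4228.1×0.9721 ≈ 4110 m/s.
Total Δv = 4597 + 4110 = 8707 m/s.

Δv ≈ 8710 m/s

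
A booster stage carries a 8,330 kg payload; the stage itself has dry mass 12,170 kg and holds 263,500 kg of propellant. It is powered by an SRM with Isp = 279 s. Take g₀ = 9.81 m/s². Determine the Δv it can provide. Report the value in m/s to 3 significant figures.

v_e = Isp · g₀ = 279 × 9.81 = 2737.0 m/s.
m₀ = payload + dry + propellant = 8,330 + 12,170 + 263,500 = 284,000 kg.
m_f = payload + dry = 8,330 + 12,170 = 20,500 kg.
Δv = v_e · ln(m₀/m_f) = 2737.0 × ln(13.85) = 2737.0 × 2.6285 ≈ 7194.3 m/s.

Δv ≈ 7190 m/s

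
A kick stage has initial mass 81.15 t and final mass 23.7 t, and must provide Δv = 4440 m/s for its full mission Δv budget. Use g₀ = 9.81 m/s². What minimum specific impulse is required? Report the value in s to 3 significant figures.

Isp ≈ 368 s

ln(m₀/m_f) = ln(81150/23700) = ln(3.424) = 1.2308.
From the ideal rocket equation, v_e = Δv / ln(m₀/m_f) = 4440 / 1.2308 = 3607.3 m/s.
Isp = v_e / g₀ = 3607.3 / 9.81 = 367.7 s.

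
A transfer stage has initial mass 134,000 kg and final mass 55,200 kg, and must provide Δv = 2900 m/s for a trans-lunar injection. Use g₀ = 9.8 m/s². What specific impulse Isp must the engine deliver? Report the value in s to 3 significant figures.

Isp ≈ 334 s

ln(m₀/m_f) = ln(134000/55200) = ln(2.428) = 0.8869.
v_e = Δv / ln(m₀/m_f) = 2900 / 0.8869 = 3269.9 m/s.
Isp = v_e / g₀ = 3269.9 / 9.8 = 333.7 s.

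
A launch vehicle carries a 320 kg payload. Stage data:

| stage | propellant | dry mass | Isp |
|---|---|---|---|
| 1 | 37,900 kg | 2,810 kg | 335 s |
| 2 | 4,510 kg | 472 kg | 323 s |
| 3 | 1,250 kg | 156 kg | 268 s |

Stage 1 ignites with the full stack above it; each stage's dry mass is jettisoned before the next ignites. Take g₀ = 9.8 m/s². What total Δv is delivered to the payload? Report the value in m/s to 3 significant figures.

Ignition mass of stage 1 = 37,900+2,810 + 4,510+472 + 1,250+156 + 320 = 47,418 kg.
Stage 1: m₀ = 47,418 kg, m_f = 47,418 − 37,900 = 9,518 kg; Δv = 335×9.8×ln(4.982) = 3283.0×1.6058 ≈ 5272 m/s.
Stage 2: m₀ = 6,708 kg, m_f = 6,708 − 4,510 = 2,198 kg; Δv = 323×9.8×ln(3.052) = 3165.4×1.1158 ≈ 3532 m/s.
Stage 3: m₀ = 1,726 kg, m_f = 1,726 − 1,250 = 476 kg; Δv = 268×9.8×ln(3.626) = 2626.4×1.2881 ≈ 3383 m/s.
Total Δv = 5272 + 3532 + 3383 = 12187 m/s.

Δv ≈ 12200 m/s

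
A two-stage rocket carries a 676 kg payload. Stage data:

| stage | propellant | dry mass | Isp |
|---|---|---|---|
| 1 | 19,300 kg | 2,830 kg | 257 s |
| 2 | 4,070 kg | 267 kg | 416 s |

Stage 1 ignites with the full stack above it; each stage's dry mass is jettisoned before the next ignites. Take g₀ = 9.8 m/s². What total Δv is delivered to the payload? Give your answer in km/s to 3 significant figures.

Ignition mass of stage 1 = 19,300+2,830 + 4,070+267 + 676 = 27,143 kg.
Stage 1: m₀ = 27,143 kg, m_f = 27,143 − 19,300 = 7,843 kg; Δv = 257×9.8×ln(3.461) = 2518.6×1.2415 ≈ 3127 m/s.
Stage 2: m₀ = 5,013 kg, m_f = 5,013 − 4,070 = 943 kg; Δv = 416×9.8×ln(5.316) = 4076.8×1.6707 ≈ 6811 m/s.
Total Δv = 3127 + 6811 = 9938 m/s.

Δv ≈ 9.94 km/s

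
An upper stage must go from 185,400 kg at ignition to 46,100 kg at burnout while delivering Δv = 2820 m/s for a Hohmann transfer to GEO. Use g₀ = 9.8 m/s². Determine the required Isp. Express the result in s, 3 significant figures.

ln(m₀/m_f) = ln(185400/46100) = ln(4.022) = 1.3917.
v_e = Δv / ln(m₀/m_f) = 2820 / 1.3917 = 2026.3 m/s.
Isp = v_e / g₀ = 2026.3 / 9.8 = 206.8 s.

Isp ≈ 207 s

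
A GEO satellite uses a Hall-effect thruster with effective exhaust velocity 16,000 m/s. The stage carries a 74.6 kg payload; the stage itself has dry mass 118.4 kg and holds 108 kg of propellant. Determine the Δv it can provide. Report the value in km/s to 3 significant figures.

Δv ≈ 7.11 km/s

m₀ = payload + dry + propellant = 74.6 + 118.4 + 108 = 301 kg.
m_f = payload + dry = 74.6 + 118.4 = 193 kg.
Δv = v_e · ln(m₀/m_f) = 16000.0 × ln(1.56) = 16000.0 × 0.4444 ≈ 7110.7 m/s.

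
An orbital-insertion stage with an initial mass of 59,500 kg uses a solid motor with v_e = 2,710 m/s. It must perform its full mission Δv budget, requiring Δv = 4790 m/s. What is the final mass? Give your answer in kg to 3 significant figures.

final mass ≈ 10200 kg

Rocket equation: m₀/m_f = exp(Δv / v_e) = exp(4790 / 2710.0) = exp(1.7675) = 5.8564.
m_f = m₀ / 5.8564 = 59,500 / 5.8564 = 10,159.8 kg.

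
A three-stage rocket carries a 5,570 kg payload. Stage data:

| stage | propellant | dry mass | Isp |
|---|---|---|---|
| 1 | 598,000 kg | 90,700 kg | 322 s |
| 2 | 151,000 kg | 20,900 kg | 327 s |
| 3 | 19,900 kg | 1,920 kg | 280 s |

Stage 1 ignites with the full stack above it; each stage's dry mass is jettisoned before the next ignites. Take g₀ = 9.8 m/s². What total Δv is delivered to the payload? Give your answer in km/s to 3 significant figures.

Δv ≈ 11.6 km/s

Ignition mass of stage 1 = 598,000+90,700 + 151,000+20,900 + 19,900+1,920 + 5,570 = 887,990 kg.
Stage 1: m₀ = 887,990 kg, m_f = 887,990 − 598,000 = 289,990 kg; Δv = 322×9.8×ln(3.062) = 3155.6×1.1191 ≈ 3531 m/s.
Stage 2: m₀ = 199,290 kg, m_f = 199,290 − 151,000 = 48,290 kg; Δv = 327×9.8×ln(4.127) = 3204.6×1.4175 ≈ 4543 m/s.
Stage 3: m₀ = 27,390 kg, m_f = 27,390 − 19,900 = 7,490 kg; Δv = 280×9.8×ln(3.657) = 2744.0×1.2966 ≈ 3558 m/s.
Total Δv = 3531 + 4543 + 3558 = 11632 m/s.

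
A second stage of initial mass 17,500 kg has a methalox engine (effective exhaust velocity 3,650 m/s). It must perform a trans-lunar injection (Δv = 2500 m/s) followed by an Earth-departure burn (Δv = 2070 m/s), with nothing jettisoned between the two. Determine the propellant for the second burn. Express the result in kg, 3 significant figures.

propellant for the second burn ≈ 3820 kg

After the first burn: m = 17500 × exp(−2500/3650.0) = 17500 × 0.50412 = 8,822.1 kg.
After the second burn: m = 8,822.1 × exp(−2070/3650.0) = 8,822.1 × 0.56715 = 5,003.45 kg.
Second-burn propellant = 8,822.1 − 5,003.45 = 3,818.65 kg.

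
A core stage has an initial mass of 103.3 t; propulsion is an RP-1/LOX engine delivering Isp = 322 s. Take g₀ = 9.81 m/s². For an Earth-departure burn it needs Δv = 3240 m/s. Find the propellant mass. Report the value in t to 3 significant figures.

propellant mass ≈ 66.3 t

v_e = Isp · g₀ = 322 × 9.81 = 3158.8 m/s.
m₀/m_f = exp(Δv / v_e) = exp(3240 / 3158.8) = exp(1.0257) = 2.7890.
m_f = 103.3 / 2.7890 = 37.0384 t, so propellant = m₀ − m_f = 103.3 − 37.0384 = 66.2616 t.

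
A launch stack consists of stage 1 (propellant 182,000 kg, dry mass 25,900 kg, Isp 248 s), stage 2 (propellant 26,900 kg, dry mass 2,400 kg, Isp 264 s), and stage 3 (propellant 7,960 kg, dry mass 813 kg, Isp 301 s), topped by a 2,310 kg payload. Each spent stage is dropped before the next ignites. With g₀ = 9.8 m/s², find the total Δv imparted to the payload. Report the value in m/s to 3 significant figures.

Δv ≈ 9780 m/s

Ignition mass of stage 1 = 182,000+25,900 + 26,900+2,400 + 7,960+813 + 2,310 = 248,283 kg.
Stage 1: m₀ = 248,283 kg, m_f = 248,283 − 182,000 = 66,283 kg; Δv = 248×9.8×ln(3.746) = 2430.4×1.3206 ≈ 3210 m/s.
Stage 2: m₀ = 40,383 kg, m_f = 40,383 − 26,900 = 13,483 kg; Δv = 264×9.8×ln(2.995) = 2587.2×1.0970 ≈ 2838 m/s.
Stage 3: m₀ = 11,083 kg, m_f = 11,083 − 7,960 = 3,123 kg; Δv = 301×9.8×ln(3.549) = 2949.8×1.2666 ≈ 3736 m/s.
Total Δv = 3210 + 2838 + 3736 = 9784 m/s.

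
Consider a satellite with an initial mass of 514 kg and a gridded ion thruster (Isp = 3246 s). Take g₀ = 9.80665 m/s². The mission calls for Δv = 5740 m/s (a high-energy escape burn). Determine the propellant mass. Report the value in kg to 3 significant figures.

propellant mass ≈ 84.8 kg

v_e = Isp · g₀ = 3246 × 9.80665 = 31832.4 m/s.
From the ideal rocket equation, m₀/m_f = exp(Δv / v_e) = exp(5740 / 31832.4) = exp(0.1803) = 1.1976.
m_f = 514 / 1.1976 = 429.192 kg, so propellant = m₀ − m_f = 514 − 429.192 = 84.808 kg.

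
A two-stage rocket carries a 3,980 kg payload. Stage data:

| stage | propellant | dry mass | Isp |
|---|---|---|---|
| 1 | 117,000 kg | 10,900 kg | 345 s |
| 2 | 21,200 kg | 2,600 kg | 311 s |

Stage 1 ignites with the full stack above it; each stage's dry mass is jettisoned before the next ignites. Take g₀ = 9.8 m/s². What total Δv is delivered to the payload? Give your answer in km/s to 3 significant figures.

Δv ≈ 9.10 km/s

Ignition mass of stage 1 = 117,000+10,900 + 21,200+2,600 + 3,980 = 155,680 kg.
Stage 1: m₀ = 155,680 kg, m_f = 155,680 − 117,000 = 38,680 kg; Δv = 345×9.8×ln(4.025) = 3381.0×1.3925 ≈ 4708 m/s.
Stage 2: m₀ = 27,780 kg, m_f = 27,780 − 21,200 = 6,580 kg; Δv = 311×9.8×ln(4.222) = 3047.8×1.4403 ≈ 4390 m/s.
Total Δv = 4708 + 4390 = 9098 m/s.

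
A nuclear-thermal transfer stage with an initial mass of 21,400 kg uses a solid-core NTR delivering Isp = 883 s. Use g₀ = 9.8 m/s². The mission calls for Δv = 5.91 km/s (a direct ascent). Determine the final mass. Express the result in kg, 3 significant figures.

v_e = Isp · g₀ = 883 × 9.8 = 8653.4 m/s.
m₀/m_f = exp(Δv / v_e) = exp(5910 / 8653.4) = exp(0.6830) = 1.9797.
m_f = m₀ / 1.9797 = 21,400 / 1.9797 = 10,809.7 kg.

final mass ≈ 10800 kg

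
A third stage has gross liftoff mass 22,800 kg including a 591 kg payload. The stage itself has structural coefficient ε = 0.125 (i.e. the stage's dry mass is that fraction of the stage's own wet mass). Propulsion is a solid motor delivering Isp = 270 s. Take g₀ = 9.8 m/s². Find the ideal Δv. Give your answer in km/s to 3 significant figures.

Δv ≈ 5.06 km/s

Stage wet mass = m₀ − payload = 22,800 − 591 = 22,209 kg.
Stage dry mass = ε × stage wet mass = 0.125 × 22,209 = 2,776.13 kg.
Burnout mass m_f = stage dry + payload = 2,776.13 + 591 = 3,367.13 kg.
v_e = Isp · g₀ = 270 × 9.8 = 2646.0 m/s.
Δv = v_e · ln(22,800/3,367.13) = 2646.0 × ln(6.771) = 2646.0 × 1.9127 ≈ 5061 m/s.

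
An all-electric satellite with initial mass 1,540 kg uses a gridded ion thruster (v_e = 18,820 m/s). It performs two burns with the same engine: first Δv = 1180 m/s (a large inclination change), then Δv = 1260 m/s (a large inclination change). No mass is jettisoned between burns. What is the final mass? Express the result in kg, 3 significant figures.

After the first burn: m = 1540 × exp(−1180/18820.0) = 1540 × 0.93923 = 1,446.41 kg.
After the second burn: m = 1,446.41 × exp(−1260/18820.0) = 1,446.41 × 0.93524 = 1,352.74 kg.

final mass ≈ 1350 kg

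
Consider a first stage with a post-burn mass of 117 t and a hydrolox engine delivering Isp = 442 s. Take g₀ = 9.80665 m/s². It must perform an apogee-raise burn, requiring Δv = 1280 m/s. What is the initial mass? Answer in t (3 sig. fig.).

initial mass ≈ 157 t

v_e = Isp · g₀ = 442 × 9.80665 = 4334.5 m/s.
From the ideal rocket equation, m₀/m_f = exp(Δv / v_e) = exp(1280 / 4334.5) = exp(0.2953) = 1.3435.
m₀ = m_f × 1.3435 = 117 × 1.3435 = 157.19 t.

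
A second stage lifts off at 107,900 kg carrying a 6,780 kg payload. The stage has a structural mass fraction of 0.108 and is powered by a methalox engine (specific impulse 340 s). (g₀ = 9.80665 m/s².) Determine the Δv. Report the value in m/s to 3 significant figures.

Δv ≈ 6030 m/s

Stage wet mass = m₀ − payload = 107,900 − 6,780 = 101,120 kg.
Stage dry mass = ε × stage wet mass = 0.108 × 101,120 = 10,921 kg.
Burnout mass m_f = stage dry + payload = 10,921 + 6,780 = 17,701 kg.
v_e = Isp · g₀ = 340 × 9.80665 = 3334.3 m/s.
From the ideal rocket equation, Δv = v_e · ln(107,900/17,701) = 3334.3 × ln(6.096) = 3334.3 × 1.8076 ≈ 6027 m/s.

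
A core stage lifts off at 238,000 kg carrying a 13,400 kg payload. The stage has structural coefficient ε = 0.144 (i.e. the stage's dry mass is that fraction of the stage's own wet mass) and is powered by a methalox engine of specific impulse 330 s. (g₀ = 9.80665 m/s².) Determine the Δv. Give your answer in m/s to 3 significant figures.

Stage wet mass = m₀ − payload = 238,000 − 13,400 = 224,600 kg.
Stage dry mass = ε × stage wet mass = 0.144 × 224,600 = 32,342.4 kg.
Burnout mass m_f = stage dry + payload = 32,342.4 + 13,400 = 45,742.4 kg.
v_e = Isp · g₀ = 330 × 9.80665 = 3236.2 m/s.
Δv = v_e · ln(238,000/45,742.4) = 3236.2 × ln(5.203) = 3236.2 × 1.6492 ≈ 5337 m/s.

Δv ≈ 5340 m/s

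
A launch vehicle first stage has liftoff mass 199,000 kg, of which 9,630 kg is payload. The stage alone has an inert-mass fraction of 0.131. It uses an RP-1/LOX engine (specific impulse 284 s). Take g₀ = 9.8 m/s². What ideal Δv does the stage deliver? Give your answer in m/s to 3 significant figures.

Stage wet mass = m₀ − payload = 199,000 − 9,630 = 189,370 kg.
Stage dry mass = ε × stage wet mass = 0.131 × 189,370 = 24,807.5 kg.
Burnout mass m_f = stage dry + payload = 24,807.5 + 9,630 = 34,437.5 kg.
v_e = Isp · g₀ = 284 × 9.8 = 2783.2 m/s.
Δv = v_e · ln(199,000/34,437.5) = 2783.2 × ln(5.779) = 2783.2 × 1.7542 ≈ 4882 m/s.

Δv ≈ 4880 m/s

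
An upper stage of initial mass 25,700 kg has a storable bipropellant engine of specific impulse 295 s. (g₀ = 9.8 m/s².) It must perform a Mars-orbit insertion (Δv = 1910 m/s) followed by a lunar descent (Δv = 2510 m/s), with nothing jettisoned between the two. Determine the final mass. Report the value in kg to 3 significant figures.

final mass ≈ 5570 kg

v_e = Isp · g₀ = 295 × 9.8 = 2891.0 m/s.
After the first burn: m = 25700 × exp(−1910/2891.0) = 25700 × 0.51650 = 13,274.1 kg.
After the second burn: m = 13,274.1 × exp(−2510/2891.0) = 13,274.1 × 0.41970 = 5,571.14 kg.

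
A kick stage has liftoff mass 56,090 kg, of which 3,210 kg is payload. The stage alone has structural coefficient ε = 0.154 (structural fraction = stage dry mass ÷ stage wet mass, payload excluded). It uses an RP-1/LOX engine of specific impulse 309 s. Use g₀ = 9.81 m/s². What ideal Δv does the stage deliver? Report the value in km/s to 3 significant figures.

Δv ≈ 4.84 km/s

Stage wet mass = m₀ − payload = 56,090 − 3,210 = 52,880 kg.
Stage dry mass = ε × stage wet mass = 0.154 × 52,880 = 8,143.52 kg.
Burnout mass m_f = stage dry + payload = 8,143.52 + 3,210 = 11,353.52 kg.
v_e = Isp · g₀ = 309 × 9.81 = 3031.3 m/s.
Δv = v_e · ln(56,090/11,353.52) = 3031.3 × ln(4.94) = 3031.3 × 1.5974 ≈ 4842 m/s.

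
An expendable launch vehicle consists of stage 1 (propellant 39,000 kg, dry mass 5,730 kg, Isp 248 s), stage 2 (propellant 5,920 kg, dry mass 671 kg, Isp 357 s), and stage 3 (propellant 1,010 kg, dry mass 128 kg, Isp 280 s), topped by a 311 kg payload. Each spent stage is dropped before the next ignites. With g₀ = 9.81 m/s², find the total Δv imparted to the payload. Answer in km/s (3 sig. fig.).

Δv ≈ 11.2 km/s

Ignition mass of stage 1 = 39,000+5,730 + 5,920+671 + 1,010+128 + 311 = 52,770 kg.
Stage 1: m₀ = 52,770 kg, m_f = 52,770 − 39,000 = 13,770 kg; Δv = 248×9.81×ln(3.832) = 2432.9×1.3435 ≈ 3268 m/s.
Stage 2: m₀ = 8,040 kg, m_f = 8,040 − 5,920 = 2,120 kg; Δv = 357×9.81×ln(3.792) = 3502.2×1.3330 ≈ 4668 m/s.
Stage 3: m₀ = 1,449 kg, m_f = 1,449 − 1,010 = 439 kg; Δv = 280×9.81×ln(3.301) = 2746.8×1.1941 ≈ 3280 m/s.
Total Δv = 3268 + 4668 + 3280 = 11216 m/s.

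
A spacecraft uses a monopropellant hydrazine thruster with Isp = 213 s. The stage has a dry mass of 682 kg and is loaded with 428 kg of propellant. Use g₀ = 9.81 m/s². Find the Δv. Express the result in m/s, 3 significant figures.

v_e = Isp · g₀ = 213 × 9.81 = 2089.5 m/s.
m₀ = m_dry + m_prop = 682 + 428 = 1,110 kg.
From the ideal rocket equation, Δv = v_e · ln(m₀/m_f) = 2089.5 × ln(1.628) = 2089.5 × 0.4871 ≈ 1017.8 m/s.

Δv ≈ 1020 m/s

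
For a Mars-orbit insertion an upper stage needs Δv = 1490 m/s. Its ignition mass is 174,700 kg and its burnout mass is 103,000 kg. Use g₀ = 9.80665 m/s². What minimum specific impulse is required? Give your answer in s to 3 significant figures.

ln(m₀/m_f) = ln(174700/103000) = ln(1.696) = 0.5283.
Using Δv = v_e ln(m₀/m_f): v_e = Δv / ln(m₀/m_f) = 1490 / 0.5283 = 2820.1 m/s.
Isp = v_e / g₀ = 2820.1 / 9.80665 = 287.6 s.

Isp ≈ 288 s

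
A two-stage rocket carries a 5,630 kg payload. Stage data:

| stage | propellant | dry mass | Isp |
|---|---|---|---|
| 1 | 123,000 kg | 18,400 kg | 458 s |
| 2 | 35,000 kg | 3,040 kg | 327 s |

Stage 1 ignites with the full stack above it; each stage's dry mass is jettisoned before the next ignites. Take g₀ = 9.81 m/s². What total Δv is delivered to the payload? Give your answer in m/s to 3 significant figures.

Ignition mass of stage 1 = 123,000+18,400 + 35,000+3,040 + 5,630 = 185,070 kg.
Stage 1: m₀ = 185,070 kg, m_f = 185,070 − 123,000 = 62,070 kg; Δv = 458×9.81×ln(2.982) = 4493.0×1.0925 ≈ 4908 m/s.
Stage 2: m₀ = 43,670 kg, m_f = 43,670 − 35,000 = 8,670 kg; Δv = 327×9.81×ln(5.037) = 3207.9×1.6168 ≈ 5186 m/s.
Total Δv = 4908 + 5186 = 10094 m/s.

Δv ≈ 10100 m/s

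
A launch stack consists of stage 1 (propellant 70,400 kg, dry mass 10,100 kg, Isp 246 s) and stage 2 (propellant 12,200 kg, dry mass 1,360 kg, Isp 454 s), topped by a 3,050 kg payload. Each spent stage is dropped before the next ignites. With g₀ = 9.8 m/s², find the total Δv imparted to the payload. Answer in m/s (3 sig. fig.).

Ignition mass of stage 1 = 70,400+10,100 + 12,200+1,360 + 3,050 = 97,110 kg.
Stage 1: m₀ = 97,110 kg, m_f = 97,110 − 70,400 = 26,710 kg; Δv = 246×9.8×ln(3.636) = 2410.8×1.2908 ≈ 3112 m/s.
Stage 2: m₀ = 16,610 kg, m_f = 16,610 − 12,200 = 4,410 kg; Δv = 454×9.8×ln(3.766) = 4449.2×1.3261 ≈ 5900 m/s.
Total Δv = 3112 + 5900 = 9012 m/s.

Δv ≈ 9010 m/s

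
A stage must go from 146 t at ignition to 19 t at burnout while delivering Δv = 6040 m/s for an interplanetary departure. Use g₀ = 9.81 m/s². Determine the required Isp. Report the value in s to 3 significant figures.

ln(m₀/m_f) = ln(146000/19000) = ln(7.684) = 2.0392.
From the ideal rocket equation, v_e = Δv / ln(m₀/m_f) = 6040 / 2.0392 = 2962.0 m/s.
Isp = v_e / g₀ = 2962.0 / 9.81 = 301.9 s.

Isp ≈ 302 s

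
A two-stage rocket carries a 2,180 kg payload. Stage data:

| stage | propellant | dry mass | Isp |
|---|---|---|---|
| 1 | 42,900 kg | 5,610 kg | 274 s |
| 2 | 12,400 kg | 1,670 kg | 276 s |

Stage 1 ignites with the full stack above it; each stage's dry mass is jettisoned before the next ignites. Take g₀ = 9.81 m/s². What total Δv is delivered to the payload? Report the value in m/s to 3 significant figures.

Δv ≈ 6820 m/s

Ignition mass of stage 1 = 42,900+5,610 + 12,400+1,670 + 2,180 = 64,760 kg.
Stage 1: m₀ = 64,760 kg, m_f = 64,760 − 42,900 = 21,860 kg; Δv = 274×9.81×ln(2.962) = 2687.9×1.0860 ≈ 2919 m/s.
Stage 2: m₀ = 16,250 kg, m_f = 16,250 − 12,400 = 3,850 kg; Δv = 276×9.81×ln(4.221) = 2707.6×1.4400 ≈ 3899 m/s.
Total Δv = 2919 + 3899 = 6818 m/s.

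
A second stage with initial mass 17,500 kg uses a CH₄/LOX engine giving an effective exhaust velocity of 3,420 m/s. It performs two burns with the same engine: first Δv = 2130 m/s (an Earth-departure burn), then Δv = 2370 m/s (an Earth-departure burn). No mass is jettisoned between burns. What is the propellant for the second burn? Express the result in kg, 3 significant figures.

After the first burn: m = 17500 × exp(−2130/3420.0) = 17500 × 0.53644 = 9,387.7 kg.
After the second burn: m = 9,387.7 × exp(−2370/3420.0) = 9,387.7 × 0.50008 = 4,694.6 kg.
Second-burn propellant = 9,387.7 − 4,694.6 = 4,693.1 kg.

propellant for the second burn ≈ 4690 kg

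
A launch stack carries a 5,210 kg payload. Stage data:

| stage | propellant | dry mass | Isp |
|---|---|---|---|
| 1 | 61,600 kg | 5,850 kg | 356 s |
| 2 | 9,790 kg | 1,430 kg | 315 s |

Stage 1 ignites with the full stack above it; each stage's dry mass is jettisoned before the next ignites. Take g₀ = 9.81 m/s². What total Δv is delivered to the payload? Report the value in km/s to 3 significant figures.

Ignition mass of stage 1 = 61,600+5,850 + 9,790+1,430 + 5,210 = 83,880 kg.
Stage 1: m₀ = 83,880 kg, m_f = 83,880 − 61,600 = 22,280 kg; Δv = 356×9.81×ln(3.765) = 3492.4×1.3257 ≈ 4630 m/s.
Stage 2: m₀ = 16,430 kg, m_f = 16,430 − 9,790 = 6,640 kg; Δv = 315×9.81×ln(2.474) = 3090.2×0.9060 ≈ 2800 m/s.
Total Δv = 4630 + 2800 = 7430 m/s.

Δv ≈ 7.43 km/s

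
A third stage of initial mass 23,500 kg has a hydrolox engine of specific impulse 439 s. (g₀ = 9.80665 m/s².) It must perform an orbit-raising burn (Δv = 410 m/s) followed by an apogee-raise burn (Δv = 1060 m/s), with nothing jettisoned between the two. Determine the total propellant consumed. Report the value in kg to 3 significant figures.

v_e = Isp · g₀ = 439 × 9.80665 = 4305.1 m/s.
After the first burn: m = 23500 × exp(−410/4305.1) = 23500 × 0.90916 = 21,365.3 kg.
After the second burn: m = 21,365.3 × exp(−1060/4305.1) = 21,365.3 × 0.78175 = 16,702.3 kg.
Total propellant = m₀ − m_final = 23500 − 16,702.3 = 6,797.7 kg.

total propellant consumed ≈ 6800 kg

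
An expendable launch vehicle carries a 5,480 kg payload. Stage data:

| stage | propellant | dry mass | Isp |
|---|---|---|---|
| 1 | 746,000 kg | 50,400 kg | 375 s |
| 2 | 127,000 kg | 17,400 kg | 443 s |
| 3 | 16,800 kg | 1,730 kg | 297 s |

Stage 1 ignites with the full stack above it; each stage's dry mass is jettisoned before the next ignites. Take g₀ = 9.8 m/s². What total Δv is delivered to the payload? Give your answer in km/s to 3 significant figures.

Ignition mass of stage 1 = 746,000+50,400 + 127,000+17,400 + 16,800+1,730 + 5,480 = 964,810 kg.
Stage 1: m₀ = 964,810 kg, m_f = 964,810 − 746,000 = 218,810 kg; Δv = 375×9.8×ln(4.409) = 3675.0×1.4837 ≈ 5453 m/s.
Stage 2: m₀ = 168,410 kg, m_f = 168,410 − 127,000 = 41,410 kg; Δv = 443×9.8×ln(4.067) = 4341.4×1.4029 ≈ 6090 m/s.
Stage 3: m₀ = 24,010 kg, m_f = 24,010 − 16,800 = 7,210 kg; Δv = 297×9.8×ln(3.33) = 2910.6×1.2030 ≈ 3501 m/s.
Total Δv = 5453 + 6090 + 3501 = 15044 m/s.

Δv ≈ 15.0 km/s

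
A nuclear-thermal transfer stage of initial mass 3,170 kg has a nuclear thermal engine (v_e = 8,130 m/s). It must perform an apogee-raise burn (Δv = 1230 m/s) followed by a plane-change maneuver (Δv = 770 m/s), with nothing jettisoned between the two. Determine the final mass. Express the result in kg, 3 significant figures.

After the first burn: m = 3170 × exp(−1230/8130.0) = 3170 × 0.85960 = 2,724.93 kg.
After the second burn: m = 2,724.93 × exp(−770/8130.0) = 2,724.93 × 0.90964 = 2,478.71 kg.

final mass ≈ 2480 kg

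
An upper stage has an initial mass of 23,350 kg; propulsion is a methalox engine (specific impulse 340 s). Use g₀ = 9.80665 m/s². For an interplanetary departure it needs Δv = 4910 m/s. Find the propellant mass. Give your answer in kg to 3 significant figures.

propellant mass ≈ 18000 kg

v_e = Isp · g₀ = 340 × 9.80665 = 3334.3 m/s.
m₀/m_f = exp(Δv / v_e) = exp(4910 / 3334.3) = exp(1.4726) = 4.3605.
m_f = 23,350 / 4.3605 = 5,354.89 kg, so propellant = m₀ − m_f = 23,350 − 5,354.89 = 17,995.11 kg.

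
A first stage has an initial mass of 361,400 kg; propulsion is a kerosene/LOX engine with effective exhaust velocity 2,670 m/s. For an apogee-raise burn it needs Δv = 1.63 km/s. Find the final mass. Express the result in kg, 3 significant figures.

Rocket equation: m₀/m_f = exp(Δv / v_e) = exp(1630 / 2670.0) = exp(0.6105) = 1.8413.
m_f = m₀ / 1.8413 = 361,400 / 1.8413 = 196,274 kg.

final mass ≈ 196000 kg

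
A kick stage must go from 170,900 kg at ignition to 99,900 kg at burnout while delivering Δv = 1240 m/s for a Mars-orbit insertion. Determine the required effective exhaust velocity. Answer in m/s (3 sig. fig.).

v_e ≈ 2310 m/s

ln(m₀/m_f) = ln(170900/99900) = ln(1.711) = 0.5369.
v_e = Δv / ln(m₀/m_f) = 1240 / 0.5369 = 2309.5 m/s.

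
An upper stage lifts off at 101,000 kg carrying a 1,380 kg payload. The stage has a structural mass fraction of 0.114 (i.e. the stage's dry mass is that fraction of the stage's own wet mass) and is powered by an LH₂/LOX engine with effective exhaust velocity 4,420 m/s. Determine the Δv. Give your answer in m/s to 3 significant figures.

Δv ≈ 9150 m/s

Stage wet mass = m₀ − payload = 101,000 − 1,380 = 99,620 kg.
Stage dry mass = ε × stage wet mass = 0.114 × 99,620 = 11,356.7 kg.
Burnout mass m_f = stage dry + payload = 11,356.7 + 1,380 = 12,736.7 kg.
By the Tsiolkovsky rocket equation, Δv = v_e · ln(101,000/12,736.7) = 4420.0 × ln(7.93) = 4420.0 × 2.0706 ≈ 9152 m/s.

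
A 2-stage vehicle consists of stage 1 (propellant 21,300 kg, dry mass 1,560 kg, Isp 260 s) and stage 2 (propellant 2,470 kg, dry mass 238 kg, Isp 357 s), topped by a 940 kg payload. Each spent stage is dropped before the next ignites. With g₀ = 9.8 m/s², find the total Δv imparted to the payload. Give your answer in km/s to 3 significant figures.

Ignition mass of stage 1 = 21,300+1,560 + 2,470+238 + 940 = 26,508 kg.
Stage 1: m₀ = 26,508 kg, m_f = 26,508 − 21,300 = 5,208 kg; Δv = 260×9.8×ln(5.09) = 2548.0×1.6273 ≈ 4146 m/s.
Stage 2: m₀ = 3,648 kg, m_f = 3,648 − 2,470 = 1,178 kg; Δv = 357×9.8×ln(3.097) = 3498.6×1.1304 ≈ 3955 m/s.
Total Δv = 4146 + 3955 = 8101 m/s.

Δv ≈ 8.10 km/s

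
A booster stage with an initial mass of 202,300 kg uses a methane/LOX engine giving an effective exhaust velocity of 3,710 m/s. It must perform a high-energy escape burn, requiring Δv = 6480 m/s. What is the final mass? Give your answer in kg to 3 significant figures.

final mass ≈ 35300 kg

m₀/m_f = exp(Δv / v_e) = exp(6480 / 3710.0) = exp(1.7466) = 5.7352.
m_f = m₀ / 5.7352 = 202,300 / 5.7352 = 35,273.4 kg.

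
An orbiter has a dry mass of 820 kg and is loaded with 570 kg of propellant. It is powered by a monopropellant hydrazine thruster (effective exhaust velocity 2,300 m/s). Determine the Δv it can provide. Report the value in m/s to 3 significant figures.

m₀ = m_dry + m_prop = 820 + 570 = 1,390 kg.
From the ideal rocket equation, Δv = v_e · ln(m₀/m_f) = 2300.0 × ln(1.695) = 2300.0 × 0.5278 ≈ 1213.8 m/s.

Δv ≈ 1210 m/s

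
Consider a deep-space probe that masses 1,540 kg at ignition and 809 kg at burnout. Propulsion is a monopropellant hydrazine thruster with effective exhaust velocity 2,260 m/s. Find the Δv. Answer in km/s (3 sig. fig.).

Δv = v_e · ln(m₀/m_f) = 2260.0 × ln(1.904) = 2260.0 × 0.6437 ≈ 1454.8 m/s.

Δv ≈ 1.45 km/s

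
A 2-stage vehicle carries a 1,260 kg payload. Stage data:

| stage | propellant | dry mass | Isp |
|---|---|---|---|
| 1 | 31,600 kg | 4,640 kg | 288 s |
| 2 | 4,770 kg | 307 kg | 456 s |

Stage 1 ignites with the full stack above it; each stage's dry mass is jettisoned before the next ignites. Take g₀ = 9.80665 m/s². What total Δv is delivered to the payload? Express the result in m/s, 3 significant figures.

Δv ≈ 10100 m/s

Ignition mass of stage 1 = 31,600+4,640 + 4,770+307 + 1,260 = 42,577 kg.
Stage 1: m₀ = 42,577 kg, m_f = 42,577 − 31,600 = 10,977 kg; Δv = 288×9.80665×ln(3.879) = 2824.3×1.3555 ≈ 3828 m/s.
Stage 2: m₀ = 6,337 kg, m_f = 6,337 − 4,770 = 1,567 kg; Δv = 456×9.80665×ln(4.044) = 4471.8×1.3972 ≈ 6248 m/s.
Total Δv = 3828 + 6248 = 10076 m/s.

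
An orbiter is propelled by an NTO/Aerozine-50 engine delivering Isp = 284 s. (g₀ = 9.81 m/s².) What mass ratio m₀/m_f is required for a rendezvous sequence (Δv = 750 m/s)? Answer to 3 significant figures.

v_e = Isp · g₀ = 284 × 9.81 = 2786.0 m/s.
m₀/m_f = exp(Δv / v_e) = exp(750 / 2786.0) = exp(0.2692) = 1.3089.

mass ratio ≈ 1.31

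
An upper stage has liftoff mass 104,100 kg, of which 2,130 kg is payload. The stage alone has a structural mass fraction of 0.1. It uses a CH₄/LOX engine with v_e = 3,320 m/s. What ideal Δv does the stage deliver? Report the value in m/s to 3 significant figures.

Stage wet mass = m₀ − payload = 104,100 − 2,130 = 101,970 kg.
Stage dry mass = ε × stage wet mass = 0.1 × 101,970 = 10,197 kg.
Burnout mass m_f = stage dry + payload = 10,197 + 2,130 = 12,327 kg.
By the Tsiolkovsky rocket equation, Δv = v_e · ln(104,100/12,327) = 3320.0 × ln(8.445) = 3320.0 × 2.1336 ≈ 7083 m/s.

Δv ≈ 7080 m/s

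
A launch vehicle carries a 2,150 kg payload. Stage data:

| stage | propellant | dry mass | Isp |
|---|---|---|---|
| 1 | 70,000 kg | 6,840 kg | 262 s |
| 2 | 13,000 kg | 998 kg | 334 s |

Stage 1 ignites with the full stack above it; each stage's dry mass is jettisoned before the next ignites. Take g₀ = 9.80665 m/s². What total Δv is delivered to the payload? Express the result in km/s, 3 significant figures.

Ignition mass of stage 1 = 70,000+6,840 + 13,000+998 + 2,150 = 92,988 kg.
Stage 1: m₀ = 92,988 kg, m_f = 92,988 − 70,000 = 22,988 kg; Δv = 262×9.80665×ln(4.045) = 2569.3×1.3975 ≈ 3591 m/s.
Stage 2: m₀ = 16,148 kg, m_f = 16,148 − 13,000 = 3,148 kg; Δv = 334×9.80665×ln(5.13) = 3275.4×1.6350 ≈ 5355 m/s.
Total Δv = 3591 + 5355 = 8946 m/s.

Δv ≈ 8.95 km/s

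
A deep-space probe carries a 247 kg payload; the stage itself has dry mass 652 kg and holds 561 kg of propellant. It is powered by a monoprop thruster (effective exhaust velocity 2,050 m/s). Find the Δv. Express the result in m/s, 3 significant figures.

Δv ≈ 994 m/s

m₀ = payload + dry + propellant = 247 + 652 + 561 = 1,460 kg.
m_f = payload + dry = 247 + 652 = 899 kg.
Δv = v_e · ln(m₀/m_f) = 2050.0 × ln(1.624) = 2050.0 × 0.4849 ≈ 994.1 m/s.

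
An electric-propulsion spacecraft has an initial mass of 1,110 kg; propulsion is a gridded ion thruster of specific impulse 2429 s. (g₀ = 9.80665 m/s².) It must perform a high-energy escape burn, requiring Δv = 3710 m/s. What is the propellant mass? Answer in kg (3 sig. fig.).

propellant mass ≈ 160 kg

v_e = Isp · g₀ = 2429 × 9.80665 = 23820.4 m/s.
Using Δv = v_e ln(m₀/m_f): m₀/m_f = exp(Δv / v_e) = exp(3710 / 23820.4) = exp(0.1557) = 1.1685.
m_f = 1,110 / 1.1685 = 949.936 kg, so propellant = m₀ − m_f = 1,110 − 949.936 = 160.064 kg.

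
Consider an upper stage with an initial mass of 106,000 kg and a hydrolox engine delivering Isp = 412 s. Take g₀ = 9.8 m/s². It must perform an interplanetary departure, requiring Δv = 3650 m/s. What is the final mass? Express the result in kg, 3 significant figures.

v_e = Isp · g₀ = 412 × 9.8 = 4037.6 m/s.
m₀/m_f = exp(Δv / v_e) = exp(3650 / 4037.6) = exp(0.9040) = 2.4695.
m_f = m₀ / 2.4695 = 106,000 / 2.4695 = 42,923.7 kg.

final mass ≈ 42900 kg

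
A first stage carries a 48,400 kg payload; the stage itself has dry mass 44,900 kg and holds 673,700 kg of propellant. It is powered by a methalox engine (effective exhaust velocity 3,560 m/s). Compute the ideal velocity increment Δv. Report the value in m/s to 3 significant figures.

m₀ = payload + dry + propellant = 48,400 + 44,900 + 673,700 = 767,000 kg.
m_f = payload + dry = 48,400 + 44,900 = 93,300 kg.
By the Tsiolkovsky rocket equation, Δv = v_e · ln(m₀/m_f) = 3560.0 × ln(8.221) = 3560.0 × 2.1067 ≈ 7499.7 m/s.

Δv ≈ 7500 m/s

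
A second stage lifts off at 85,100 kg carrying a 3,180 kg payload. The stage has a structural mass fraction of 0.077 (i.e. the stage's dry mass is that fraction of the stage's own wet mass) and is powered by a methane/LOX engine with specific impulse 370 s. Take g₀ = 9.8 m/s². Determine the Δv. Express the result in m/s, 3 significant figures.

Stage wet mass = m₀ − payload = 85,100 − 3,180 = 81,920 kg.
Stage dry mass = ε × stage wet mass = 0.077 × 81,920 = 6,307.84 kg.
Burnout mass m_f = stage dry + payload = 6,307.84 + 3,180 = 9,487.84 kg.
v_e = Isp · g₀ = 370 × 9.8 = 3626.0 m/s.
Δv = v_e · ln(85,100/9,487.84) = 3626.0 × ln(8.969) = 3626.0 × 2.1938 ≈ 7955 m/s.

Δv ≈ 7950 m/s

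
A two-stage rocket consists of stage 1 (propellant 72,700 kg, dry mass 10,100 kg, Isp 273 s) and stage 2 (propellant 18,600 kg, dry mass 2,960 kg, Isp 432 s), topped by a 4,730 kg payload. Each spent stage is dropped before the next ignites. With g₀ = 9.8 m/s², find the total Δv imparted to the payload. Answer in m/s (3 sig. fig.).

Ignition mass of stage 1 = 72,700+10,100 + 18,600+2,960 + 4,730 = 109,090 kg.
Stage 1: m₀ = 109,090 kg, m_f = 109,090 − 72,700 = 36,390 kg; Δv = 273×9.8×ln(2.998) = 2675.4×1.0979 ≈ 2937 m/s.
Stage 2: m₀ = 26,290 kg, m_f = 26,290 − 18,600 = 7,690 kg; Δv = 432×9.8×ln(3.419) = 4233.6×1.2293 ≈ 5204 m/s.
Total Δv = 2937 + 5204 = 8141 m/s.

Δv ≈ 8140 m/s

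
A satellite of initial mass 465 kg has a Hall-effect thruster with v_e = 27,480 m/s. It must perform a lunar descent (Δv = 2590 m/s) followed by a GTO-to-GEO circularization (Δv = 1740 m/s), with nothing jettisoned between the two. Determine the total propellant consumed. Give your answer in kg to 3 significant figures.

After the first burn: m = 465 × exp(−2590/27480.0) = 465 × 0.91005 = 423.173 kg.
After the second burn: m = 423.173 × exp(−1740/27480.0) = 423.173 × 0.93864 = 397.207 kg.
Total propellant = m₀ − m_final = 465 − 397.207 = 67.793 kg.

total propellant consumed ≈ 67.8 kg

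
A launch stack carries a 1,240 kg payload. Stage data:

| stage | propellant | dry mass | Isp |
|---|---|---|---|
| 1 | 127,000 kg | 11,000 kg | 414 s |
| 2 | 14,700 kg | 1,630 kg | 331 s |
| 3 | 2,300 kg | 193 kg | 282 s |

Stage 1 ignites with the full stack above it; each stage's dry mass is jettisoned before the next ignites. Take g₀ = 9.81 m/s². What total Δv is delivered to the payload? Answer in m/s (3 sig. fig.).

Δv ≈ 13500 m/s

Ignition mass of stage 1 = 127,000+11,000 + 14,700+1,630 + 2,300+193 + 1,240 = 158,063 kg.
Stage 1: m₀ = 158,063 kg, m_f = 158,063 − 127,000 = 31,063 kg; Δv = 414×9.81×ln(5.088) = 4061.3×1.6270 ≈ 6608 m/s.
Stage 2: m₀ = 20,063 kg, m_f = 20,063 − 14,700 = 5,363 kg; Δv = 331×9.81×ln(3.741) = 3247.1×1.3194 ≈ 4284 m/s.
Stage 3: m₀ = 3,733 kg, m_f = 3,733 − 2,300 = 1,433 kg; Δv = 282×9.81×ln(2.605) = 2766.4×0.9574 ≈ 2649 m/s.
Total Δv = 6608 + 4284 + 2649 = 13541 m/s.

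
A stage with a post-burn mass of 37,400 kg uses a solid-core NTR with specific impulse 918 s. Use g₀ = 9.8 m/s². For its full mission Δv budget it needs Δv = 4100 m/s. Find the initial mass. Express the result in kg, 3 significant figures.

initial mass ≈ 59000 kg

v_e = Isp · g₀ = 918 × 9.8 = 8996.4 m/s.
m₀/m_f = exp(Δv / v_e) = exp(4100 / 8996.4) = exp(0.4557) = 1.5773.
m₀ = m_f × 1.5773 = 37,400 × 1.5773 = 58,991 kg.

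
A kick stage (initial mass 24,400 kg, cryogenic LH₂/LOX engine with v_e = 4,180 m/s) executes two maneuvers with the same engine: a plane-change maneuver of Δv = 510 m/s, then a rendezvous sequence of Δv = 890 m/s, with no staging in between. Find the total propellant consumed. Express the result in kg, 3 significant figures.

After the first burn: m = 24400 × exp(−510/4180.0) = 24400 × 0.88514 = 21,597.4 kg.
After the second burn: m = 21,597.4 × exp(−890/4180.0) = 21,597.4 × 0.80822 = 17,455.5 kg.
Total propellant = m₀ − m_final = 24400 − 17,455.5 = 6,944.5 kg.

total propellant consumed ≈ 6940 kg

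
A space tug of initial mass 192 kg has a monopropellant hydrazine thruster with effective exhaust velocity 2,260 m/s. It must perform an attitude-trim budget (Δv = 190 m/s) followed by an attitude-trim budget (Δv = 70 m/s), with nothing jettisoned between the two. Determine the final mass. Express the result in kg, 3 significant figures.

final mass ≈ 171 kg

After the first burn: m = 192 × exp(−190/2260.0) = 192 × 0.91937 = 176.519 kg.
After the second burn: m = 176.519 × exp(−70/2260.0) = 176.519 × 0.96950 = 171.135 kg.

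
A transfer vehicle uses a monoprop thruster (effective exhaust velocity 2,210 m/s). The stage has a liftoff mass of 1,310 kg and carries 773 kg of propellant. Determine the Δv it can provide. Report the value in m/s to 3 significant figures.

m_f = m₀ − m_prop = 1,310 − 773 = 537 kg.
Δv = v_e · ln(m₀/m_f) = 2210.0 × ln(2.439) = 2210.0 × 0.8918 ≈ 1970.8 m/s.

Δv ≈ 1970 m/s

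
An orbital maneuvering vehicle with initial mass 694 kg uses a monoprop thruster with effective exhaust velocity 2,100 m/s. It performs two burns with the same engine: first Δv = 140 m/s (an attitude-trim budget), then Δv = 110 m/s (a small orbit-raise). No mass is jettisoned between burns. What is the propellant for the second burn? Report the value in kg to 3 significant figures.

After the first burn: m = 694 × exp(−140/2100.0) = 694 × 0.93551 = 649.244 kg.
After the second burn: m = 649.244 × exp(−110/2100.0) = 649.244 × 0.94897 = 616.113 kg.
Second-burn propellant = 649.244 − 616.113 = 33.131 kg.

propellant for the second burn ≈ 33.1 kg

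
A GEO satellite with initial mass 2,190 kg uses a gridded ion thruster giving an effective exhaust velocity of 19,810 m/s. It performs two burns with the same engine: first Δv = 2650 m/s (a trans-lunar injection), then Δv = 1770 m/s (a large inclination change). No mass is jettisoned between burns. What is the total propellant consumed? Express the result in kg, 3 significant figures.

total propellant consumed ≈ 438 kg

After the first burn: m = 2190 × exp(−2650/19810.0) = 2190 × 0.87479 = 1,915.79 kg.
After the second burn: m = 1,915.79 × exp(−1770/19810.0) = 1,915.79 × 0.91453 = 1,752.05 kg.
Total propellant = m₀ − m_final = 2190 − 1,752.05 = 437.95 kg.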